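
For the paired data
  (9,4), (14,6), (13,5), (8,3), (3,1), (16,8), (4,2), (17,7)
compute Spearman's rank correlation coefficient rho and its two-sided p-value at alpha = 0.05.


Step 1: Rank x and y separately (midranks; no ties here).
rank(x): 9->4, 14->6, 13->5, 8->3, 3->1, 16->7, 4->2, 17->8
rank(y): 4->4, 6->6, 5->5, 3->3, 1->1, 8->8, 2->2, 7->7
Step 2: d_i = R_x(i) - R_y(i); compute d_i^2.
  (4-4)^2=0, (6-6)^2=0, (5-5)^2=0, (3-3)^2=0, (1-1)^2=0, (7-8)^2=1, (2-2)^2=0, (8-7)^2=1
sum(d^2) = 2.
Step 3: rho = 1 - 6*2 / (8*(8^2 - 1)) = 1 - 12/504 = 0.976190.
Step 4: Under H0, t = rho * sqrt((n-2)/(1-rho^2)) = 11.0235 ~ t(6).
Step 5: Two-sided p-value from the t-distribution with 6 df = 0.000033.
Step 6: alpha = 0.05. reject H0.

rho = 0.9762, p = 0.000033, reject H0 at alpha = 0.05.


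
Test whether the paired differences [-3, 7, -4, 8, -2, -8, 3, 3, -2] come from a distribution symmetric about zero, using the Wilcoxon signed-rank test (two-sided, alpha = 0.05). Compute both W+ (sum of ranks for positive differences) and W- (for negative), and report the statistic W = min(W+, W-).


Step 1: Drop any zero differences (none here) and take |d_i|.
|d| = [3, 7, 4, 8, 2, 8, 3, 3, 2]
Step 2: Midrank |d_i| (ties get averaged ranks).
ranks: |3|->4, |7|->7, |4|->6, |8|->8.5, |2|->1.5, |8|->8.5, |3|->4, |3|->4, |2|->1.5
Step 3: Attach original signs; sum ranks with positive sign and with negative sign.
W+ = 7 + 8.5 + 4 + 4 = 23.5
W- = 4 + 6 + 1.5 + 8.5 + 1.5 = 21.5
(Check: W+ + W- = 45 should equal n(n+1)/2 = 45.)
Step 4: Test statistic W = min(W+, W-) = 21.5.
Step 5: Ties in |d|, so use the tie-corrected normal approximation.
        E[W] = n(n+1)/4 = 9*10/4 = 22.5.
        Tie groups: |d|=2 (t=2), |d|=3 (t=3), |d|=8 (t=2); sum(t^3 - t) = 36.
        Var[W] = n(n+1)(2n+1)/24 - sum(t^3-t)/48 = 1710/24 - 36/48 = 70.5.
        z = (W - E[W]) / sqrt(Var[W]) = (21.5 - 22.5) / 8.3964 = -0.1191.
        Two-sided p = 2*Phi(z) = 0.905198.
Step 6: alpha = 0.05. fail to reject H0.

W+ = 23.5, W- = 21.5, W = min = 21.5, p = 0.905198, fail to reject H0.


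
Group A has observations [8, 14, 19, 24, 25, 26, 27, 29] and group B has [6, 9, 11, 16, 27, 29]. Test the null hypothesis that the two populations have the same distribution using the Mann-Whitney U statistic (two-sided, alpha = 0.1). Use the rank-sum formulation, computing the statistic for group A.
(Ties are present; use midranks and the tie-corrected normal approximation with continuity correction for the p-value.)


Step 1: Combine and sort all 14 observations; assign midranks.
sorted (value, group): (6,Y), (8,X), (9,Y), (11,Y), (14,X), (16,Y), (19,X), (24,X), (25,X), (26,X), (27,X), (27,Y), (29,X), (29,Y)
ranks: 6->1, 8->2, 9->3, 11->4, 14->5, 16->6, 19->7, 24->8, 25->9, 26->10, 27->11.5, 27->11.5, 29->13.5, 29->13.5
Step 2: Rank sum for X: R1 = 2 + 5 + 7 + 8 + 9 + 10 + 11.5 + 13.5 = 66.
Step 3: U_X = R1 - n1(n1+1)/2 = 66 - 8*9/2 = 66 - 36 = 30.
       U_Y = n1*n2 - U_X = 48 - 30 = 18.
Step 4: Ties are present, so use the tie-corrected normal approximation (with continuity correction) for the p-value.
Step 5: p-value = 0.476705; compare to alpha = 0.1. fail to reject H0.

U_X = 30, p = 0.476705, fail to reject H0 at alpha = 0.1.


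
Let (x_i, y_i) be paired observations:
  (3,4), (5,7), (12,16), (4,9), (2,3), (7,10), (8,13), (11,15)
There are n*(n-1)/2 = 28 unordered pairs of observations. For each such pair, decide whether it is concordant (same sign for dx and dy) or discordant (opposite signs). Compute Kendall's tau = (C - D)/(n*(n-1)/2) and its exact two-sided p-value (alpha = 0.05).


Step 1: Enumerate the 28 unordered pairs (i,j) with i<j and classify each by sign(x_j-x_i) * sign(y_j-y_i).
  (1,2):dx=+2,dy=+3->C; (1,3):dx=+9,dy=+12->C; (1,4):dx=+1,dy=+5->C; (1,5):dx=-1,dy=-1->C
  (1,6):dx=+4,dy=+6->C; (1,7):dx=+5,dy=+9->C; (1,8):dx=+8,dy=+11->C; (2,3):dx=+7,dy=+9->C
  (2,4):dx=-1,dy=+2->D; (2,5):dx=-3,dy=-4->C; (2,6):dx=+2,dy=+3->C; (2,7):dx=+3,dy=+6->C
  (2,8):dx=+6,dy=+8->C; (3,4):dx=-8,dy=-7->C; (3,5):dx=-10,dy=-13->C; (3,6):dx=-5,dy=-6->C
  (3,7):dx=-4,dy=-3->C; (3,8):dx=-1,dy=-1->C; (4,5):dx=-2,dy=-6->C; (4,6):dx=+3,dy=+1->C
  (4,7):dx=+4,dy=+4->C; (4,8):dx=+7,dy=+6->C; (5,6):dx=+5,dy=+7->C; (5,7):dx=+6,dy=+10->C
  (5,8):dx=+9,dy=+12->C; (6,7):dx=+1,dy=+3->C; (6,8):dx=+4,dy=+5->C; (7,8):dx=+3,dy=+2->C
Step 2: C = 27, D = 1, total pairs = 28.
Step 3: tau = (C - D)/(n(n-1)/2) = (27 - 1)/28 = 0.928571.
Step 4: Exact two-sided p-value (enumerate n! = 40320 permutations of y under H0): p = 0.000397.
Step 5: alpha = 0.05. reject H0.

tau_b = 0.9286 (C=27, D=1), p = 0.000397, reject H0.


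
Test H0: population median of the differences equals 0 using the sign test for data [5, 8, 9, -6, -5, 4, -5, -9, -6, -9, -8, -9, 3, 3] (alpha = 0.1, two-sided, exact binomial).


Step 1: Discard zero differences. Original n = 14; n_eff = number of nonzero differences = 14.
Nonzero differences (with sign): +5, +8, +9, -6, -5, +4, -5, -9, -6, -9, -8, -9, +3, +3
Step 2: Count signs: positive = 6, negative = 8.
Step 3: Under H0: P(positive) = 0.5, so the number of positives S ~ Bin(14, 0.5).
Step 4: Two-sided exact p-value = sum of Bin(14,0.5) probabilities at or below the observed probability = 0.790527.
Step 5: alpha = 0.1. fail to reject H0.

n_eff = 14, pos = 6, neg = 8, p = 0.790527, fail to reject H0.


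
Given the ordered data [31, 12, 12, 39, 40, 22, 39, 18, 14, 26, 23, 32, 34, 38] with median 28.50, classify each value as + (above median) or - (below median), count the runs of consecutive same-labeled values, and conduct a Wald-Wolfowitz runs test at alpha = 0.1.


Step 1: Compute median = 28.50; label A = above, B = below.
Labels in order: ABBAABABBBBAAA  (n_A = 7, n_B = 7)
Step 2: Count runs R = 7.
Step 3: Under H0 (random ordering), E[R] = 2*n_A*n_B/(n_A+n_B) + 1 = 2*7*7/14 + 1 = 8.0000.
        Var[R] = 2*n_A*n_B*(2*n_A*n_B - n_A - n_B) / ((n_A+n_B)^2 * (n_A+n_B-1)) = 8232/2548 = 3.2308.
        SD[R] = 1.7974.
Step 4: Continuity-corrected z = (R + 0.5 - E[R]) / SD[R] = (7 + 0.5 - 8.0000) / 1.7974 = -0.2782.
Step 5: Two-sided p-value via normal approximation = 2*(1 - Phi(|z|)) = 0.780879.
Step 6: alpha = 0.1. fail to reject H0.

R = 7, z = -0.2782, p = 0.780879, fail to reject H0.


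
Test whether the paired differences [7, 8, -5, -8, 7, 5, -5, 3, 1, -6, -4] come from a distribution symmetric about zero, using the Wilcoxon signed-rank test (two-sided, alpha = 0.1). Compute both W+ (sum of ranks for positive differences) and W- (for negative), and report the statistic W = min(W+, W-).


Step 1: Drop any zero differences (none here) and take |d_i|.
|d| = [7, 8, 5, 8, 7, 5, 5, 3, 1, 6, 4]
Step 2: Midrank |d_i| (ties get averaged ranks).
ranks: |7|->8.5, |8|->10.5, |5|->5, |8|->10.5, |7|->8.5, |5|->5, |5|->5, |3|->2, |1|->1, |6|->7, |4|->3
Step 3: Attach original signs; sum ranks with positive sign and with negative sign.
W+ = 8.5 + 10.5 + 8.5 + 5 + 2 + 1 = 35.5
W- = 5 + 10.5 + 5 + 7 + 3 = 30.5
(Check: W+ + W- = 66 should equal n(n+1)/2 = 66.)
Step 4: Test statistic W = min(W+, W-) = 30.5.
Step 5: Ties in |d|, so use the tie-corrected normal approximation.
        E[W] = n(n+1)/4 = 11*12/4 = 33.
        Tie groups: |d|=5 (t=3), |d|=7 (t=2), |d|=8 (t=2); sum(t^3 - t) = 36.
        Var[W] = n(n+1)(2n+1)/24 - sum(t^3-t)/48 = 3036/24 - 36/48 = 125.75.
        z = (W - E[W]) / sqrt(Var[W]) = (30.5 - 33) / 11.2138 = -0.2229.
        Two-sided p = 2*Phi(z) = 0.823583.
Step 6: alpha = 0.1. fail to reject H0.

W+ = 35.5, W- = 30.5, W = min = 30.5, p = 0.823583, fail to reject H0.


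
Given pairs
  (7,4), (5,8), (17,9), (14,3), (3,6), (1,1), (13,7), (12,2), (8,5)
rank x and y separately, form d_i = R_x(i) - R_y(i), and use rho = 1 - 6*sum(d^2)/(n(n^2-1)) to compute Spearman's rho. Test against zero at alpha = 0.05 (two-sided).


Step 1: Rank x and y separately (midranks; no ties here).
rank(x): 7->4, 5->3, 17->9, 14->8, 3->2, 1->1, 13->7, 12->6, 8->5
rank(y): 4->4, 8->8, 9->9, 3->3, 6->6, 1->1, 7->7, 2->2, 5->5
Step 2: d_i = R_x(i) - R_y(i); compute d_i^2.
  (4-4)^2=0, (3-8)^2=25, (9-9)^2=0, (8-3)^2=25, (2-6)^2=16, (1-1)^2=0, (7-7)^2=0, (6-2)^2=16, (5-5)^2=0
sum(d^2) = 82.
Step 3: rho = 1 - 6*82 / (9*(9^2 - 1)) = 1 - 492/720 = 0.316667.
Step 4: Under H0, t = rho * sqrt((n-2)/(1-rho^2)) = 0.8833 ~ t(7).
Step 5: Two-sided p-value from the t-distribution with 7 df = 0.406397.
Step 6: alpha = 0.05. fail to reject H0.

rho = 0.3167, p = 0.406397, fail to reject H0 at alpha = 0.05.


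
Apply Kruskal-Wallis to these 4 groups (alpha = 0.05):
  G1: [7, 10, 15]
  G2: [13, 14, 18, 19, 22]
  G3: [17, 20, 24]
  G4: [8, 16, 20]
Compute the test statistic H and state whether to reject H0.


Step 1: Combine all N = 14 observations and assign midranks.
sorted (value, group, rank): (7,G1,1), (8,G4,2), (10,G1,3), (13,G2,4), (14,G2,5), (15,G1,6), (16,G4,7), (17,G3,8), (18,G2,9), (19,G2,10), (20,G3,11.5), (20,G4,11.5), (22,G2,13), (24,G3,14)
Step 2: Sum ranks within each group.
R_1 = 10 (n_1 = 3)
R_2 = 41 (n_2 = 5)
R_3 = 33.5 (n_3 = 3)
R_4 = 20.5 (n_4 = 3)
Step 3: H = 12/(N(N+1)) * sum(R_i^2/n_i) - 3(N+1)
     = 12/(14*15) * (10^2/3 + 41^2/5 + 33.5^2/3 + 20.5^2/3) - 3*15
     = 0.057143 * 883.7 - 45
     = 5.497143.
Step 4: Ties present; correction factor C = 1 - 6/(14^3 - 14) = 0.997802. Corrected H = 5.497143 / 0.997802 = 5.509251.
Step 5: Under H0, H ~ chi^2(3); p-value = 0.138086.
Step 6: alpha = 0.05. fail to reject H0.

H = 5.5093, df = 3, p = 0.138086, fail to reject H0.


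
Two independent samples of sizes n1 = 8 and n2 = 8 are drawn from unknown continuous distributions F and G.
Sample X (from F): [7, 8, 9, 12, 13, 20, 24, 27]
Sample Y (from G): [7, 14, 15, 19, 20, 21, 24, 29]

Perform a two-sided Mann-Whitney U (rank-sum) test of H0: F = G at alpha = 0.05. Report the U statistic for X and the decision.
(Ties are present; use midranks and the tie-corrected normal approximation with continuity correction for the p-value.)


Step 1: Combine and sort all 16 observations; assign midranks.
sorted (value, group): (7,X), (7,Y), (8,X), (9,X), (12,X), (13,X), (14,Y), (15,Y), (19,Y), (20,X), (20,Y), (21,Y), (24,X), (24,Y), (27,X), (29,Y)
ranks: 7->1.5, 7->1.5, 8->3, 9->4, 12->5, 13->6, 14->7, 15->8, 19->9, 20->10.5, 20->10.5, 21->12, 24->13.5, 24->13.5, 27->15, 29->16
Step 2: Rank sum for X: R1 = 1.5 + 3 + 4 + 5 + 6 + 10.5 + 13.5 + 15 = 58.5.
Step 3: U_X = R1 - n1(n1+1)/2 = 58.5 - 8*9/2 = 58.5 - 36 = 22.5.
       U_Y = n1*n2 - U_X = 64 - 22.5 = 41.5.
Step 4: Ties are present, so use the tie-corrected normal approximation (with continuity correction) for the p-value.
Step 5: p-value = 0.343496; compare to alpha = 0.05. fail to reject H0.

U_X = 22.5, p = 0.343496, fail to reject H0 at alpha = 0.05.


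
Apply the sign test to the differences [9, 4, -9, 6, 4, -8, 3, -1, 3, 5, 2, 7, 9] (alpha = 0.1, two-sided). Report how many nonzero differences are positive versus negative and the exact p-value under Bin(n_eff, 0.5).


Step 1: Discard zero differences. Original n = 13; n_eff = number of nonzero differences = 13.
Nonzero differences (with sign): +9, +4, -9, +6, +4, -8, +3, -1, +3, +5, +2, +7, +9
Step 2: Count signs: positive = 10, negative = 3.
Step 3: Under H0: P(positive) = 0.5, so the number of positives S ~ Bin(13, 0.5).
Step 4: Two-sided exact p-value = sum of Bin(13,0.5) probabilities at or below the observed probability = 0.092285.
Step 5: alpha = 0.1. reject H0.

n_eff = 13, pos = 10, neg = 3, p = 0.092285, reject H0.


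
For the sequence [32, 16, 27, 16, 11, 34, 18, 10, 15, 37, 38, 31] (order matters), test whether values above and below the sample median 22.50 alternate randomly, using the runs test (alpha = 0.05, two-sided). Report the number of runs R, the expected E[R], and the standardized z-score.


Step 1: Compute median = 22.50; label A = above, B = below.
Labels in order: ABABBABBBAAA  (n_A = 6, n_B = 6)
Step 2: Count runs R = 7.
Step 3: Under H0 (random ordering), E[R] = 2*n_A*n_B/(n_A+n_B) + 1 = 2*6*6/12 + 1 = 7.0000.
        Var[R] = 2*n_A*n_B*(2*n_A*n_B - n_A - n_B) / ((n_A+n_B)^2 * (n_A+n_B-1)) = 4320/1584 = 2.7273.
        SD[R] = 1.6514.
Step 4: R = E[R], so z = 0 with no continuity correction.
Step 5: Two-sided p-value via normal approximation = 2*(1 - Phi(|z|)) = 1.000000.
Step 6: alpha = 0.05. fail to reject H0.

R = 7, z = 0.0000, p = 1.000000, fail to reject H0.


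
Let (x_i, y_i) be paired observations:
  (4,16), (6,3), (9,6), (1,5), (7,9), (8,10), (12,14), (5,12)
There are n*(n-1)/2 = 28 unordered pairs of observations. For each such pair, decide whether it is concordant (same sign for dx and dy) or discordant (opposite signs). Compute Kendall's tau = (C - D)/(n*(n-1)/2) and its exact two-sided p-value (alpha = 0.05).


Step 1: Enumerate the 28 unordered pairs (i,j) with i<j and classify each by sign(x_j-x_i) * sign(y_j-y_i).
  (1,2):dx=+2,dy=-13->D; (1,3):dx=+5,dy=-10->D; (1,4):dx=-3,dy=-11->C; (1,5):dx=+3,dy=-7->D
  (1,6):dx=+4,dy=-6->D; (1,7):dx=+8,dy=-2->D; (1,8):dx=+1,dy=-4->D; (2,3):dx=+3,dy=+3->C
  (2,4):dx=-5,dy=+2->D; (2,5):dx=+1,dy=+6->C; (2,6):dx=+2,dy=+7->C; (2,7):dx=+6,dy=+11->C
  (2,8):dx=-1,dy=+9->D; (3,4):dx=-8,dy=-1->C; (3,5):dx=-2,dy=+3->D; (3,6):dx=-1,dy=+4->D
  (3,7):dx=+3,dy=+8->C; (3,8):dx=-4,dy=+6->D; (4,5):dx=+6,dy=+4->C; (4,6):dx=+7,dy=+5->C
  (4,7):dx=+11,dy=+9->C; (4,8):dx=+4,dy=+7->C; (5,6):dx=+1,dy=+1->C; (5,7):dx=+5,dy=+5->C
  (5,8):dx=-2,dy=+3->D; (6,7):dx=+4,dy=+4->C; (6,8):dx=-3,dy=+2->D; (7,8):dx=-7,dy=-2->C
Step 2: C = 15, D = 13, total pairs = 28.
Step 3: tau = (C - D)/(n(n-1)/2) = (15 - 13)/28 = 0.071429.
Step 4: Exact two-sided p-value (enumerate n! = 40320 permutations of y under H0): p = 0.904861.
Step 5: alpha = 0.05. fail to reject H0.

tau_b = 0.0714 (C=15, D=13), p = 0.904861, fail to reject H0.


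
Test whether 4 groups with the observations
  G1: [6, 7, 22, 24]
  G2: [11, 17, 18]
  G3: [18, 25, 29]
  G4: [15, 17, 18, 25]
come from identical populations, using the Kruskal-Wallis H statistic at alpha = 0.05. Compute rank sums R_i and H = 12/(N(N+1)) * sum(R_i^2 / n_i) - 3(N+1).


Step 1: Combine all N = 14 observations and assign midranks.
sorted (value, group, rank): (6,G1,1), (7,G1,2), (11,G2,3), (15,G4,4), (17,G2,5.5), (17,G4,5.5), (18,G2,8), (18,G3,8), (18,G4,8), (22,G1,10), (24,G1,11), (25,G3,12.5), (25,G4,12.5), (29,G3,14)
Step 2: Sum ranks within each group.
R_1 = 24 (n_1 = 4)
R_2 = 16.5 (n_2 = 3)
R_3 = 34.5 (n_3 = 3)
R_4 = 30 (n_4 = 4)
Step 3: H = 12/(N(N+1)) * sum(R_i^2/n_i) - 3(N+1)
     = 12/(14*15) * (24^2/4 + 16.5^2/3 + 34.5^2/3 + 30^2/4) - 3*15
     = 0.057143 * 856.5 - 45
     = 3.942857.
Step 4: Ties present; correction factor C = 1 - 36/(14^3 - 14) = 0.986813. Corrected H = 3.942857 / 0.986813 = 3.995546.
Step 5: Under H0, H ~ chi^2(3); p-value = 0.261946.
Step 6: alpha = 0.05. fail to reject H0.

H = 3.9955, df = 3, p = 0.261946, fail to reject H0.


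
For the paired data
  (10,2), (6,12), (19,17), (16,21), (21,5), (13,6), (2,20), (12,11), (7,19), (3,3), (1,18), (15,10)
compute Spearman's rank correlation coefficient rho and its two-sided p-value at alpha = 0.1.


Step 1: Rank x and y separately (midranks; no ties here).
rank(x): 10->6, 6->4, 19->11, 16->10, 21->12, 13->8, 2->2, 12->7, 7->5, 3->3, 1->1, 15->9
rank(y): 2->1, 12->7, 17->8, 21->12, 5->3, 6->4, 20->11, 11->6, 19->10, 3->2, 18->9, 10->5
Step 2: d_i = R_x(i) - R_y(i); compute d_i^2.
  (6-1)^2=25, (4-7)^2=9, (11-8)^2=9, (10-12)^2=4, (12-3)^2=81, (8-4)^2=16, (2-11)^2=81, (7-6)^2=1, (5-10)^2=25, (3-2)^2=1, (1-9)^2=64, (9-5)^2=16
sum(d^2) = 332.
Step 3: rho = 1 - 6*332 / (12*(12^2 - 1)) = 1 - 1992/1716 = -0.160839.
Step 4: Under H0, t = rho * sqrt((n-2)/(1-rho^2)) = -0.5153 ~ t(10).
Step 5: Two-sided p-value from the t-distribution with 10 df = 0.617523.
Step 6: alpha = 0.1. fail to reject H0.

rho = -0.1608, p = 0.617523, fail to reject H0 at alpha = 0.1.


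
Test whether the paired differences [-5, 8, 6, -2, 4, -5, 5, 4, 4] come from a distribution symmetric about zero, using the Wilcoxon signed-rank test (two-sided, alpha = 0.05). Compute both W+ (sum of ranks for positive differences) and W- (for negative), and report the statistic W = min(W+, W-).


Step 1: Drop any zero differences (none here) and take |d_i|.
|d| = [5, 8, 6, 2, 4, 5, 5, 4, 4]
Step 2: Midrank |d_i| (ties get averaged ranks).
ranks: |5|->6, |8|->9, |6|->8, |2|->1, |4|->3, |5|->6, |5|->6, |4|->3, |4|->3
Step 3: Attach original signs; sum ranks with positive sign and with negative sign.
W+ = 9 + 8 + 3 + 6 + 3 + 3 = 32
W- = 6 + 1 + 6 = 13
(Check: W+ + W- = 45 should equal n(n+1)/2 = 45.)
Step 4: Test statistic W = min(W+, W-) = 13.
Step 5: Ties in |d|, so use the tie-corrected normal approximation.
        E[W] = n(n+1)/4 = 9*10/4 = 22.5.
        Tie groups: |d|=4 (t=3), |d|=5 (t=3); sum(t^3 - t) = 48.
        Var[W] = n(n+1)(2n+1)/24 - sum(t^3-t)/48 = 1710/24 - 48/48 = 70.25.
        z = (W - E[W]) / sqrt(Var[W]) = (13 - 22.5) / 8.3815 = -1.1334.
        Two-sided p = 2*Phi(z) = 0.257027.
Step 6: alpha = 0.05. fail to reject H0.

W+ = 32, W- = 13, W = min = 13, p = 0.257027, fail to reject H0.


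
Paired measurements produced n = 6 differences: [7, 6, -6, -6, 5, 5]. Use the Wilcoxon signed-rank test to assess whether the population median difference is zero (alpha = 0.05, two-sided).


Step 1: Drop any zero differences (none here) and take |d_i|.
|d| = [7, 6, 6, 6, 5, 5]
Step 2: Midrank |d_i| (ties get averaged ranks).
ranks: |7|->6, |6|->4, |6|->4, |6|->4, |5|->1.5, |5|->1.5
Step 3: Attach original signs; sum ranks with positive sign and with negative sign.
W+ = 6 + 4 + 1.5 + 1.5 = 13
W- = 4 + 4 = 8
(Check: W+ + W- = 21 should equal n(n+1)/2 = 21.)
Step 4: Test statistic W = min(W+, W-) = 8.
Step 5: Ties in |d|, so use the tie-corrected normal approximation.
        E[W] = n(n+1)/4 = 6*7/4 = 10.5.
        Tie groups: |d|=5 (t=2), |d|=6 (t=3); sum(t^3 - t) = 30.
        Var[W] = n(n+1)(2n+1)/24 - sum(t^3-t)/48 = 546/24 - 30/48 = 22.125.
        z = (W - E[W]) / sqrt(Var[W]) = (8 - 10.5) / 4.7037 = -0.5315.
        Two-sided p = 2*Phi(z) = 0.595076.
Step 6: alpha = 0.05. fail to reject H0.

W+ = 13, W- = 8, W = min = 8, p = 0.595076, fail to reject H0.


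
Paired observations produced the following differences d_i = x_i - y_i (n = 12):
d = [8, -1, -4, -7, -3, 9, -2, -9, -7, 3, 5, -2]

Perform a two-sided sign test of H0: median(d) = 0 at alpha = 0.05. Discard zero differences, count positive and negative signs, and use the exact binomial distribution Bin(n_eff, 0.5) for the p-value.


Step 1: Discard zero differences. Original n = 12; n_eff = number of nonzero differences = 12.
Nonzero differences (with sign): +8, -1, -4, -7, -3, +9, -2, -9, -7, +3, +5, -2
Step 2: Count signs: positive = 4, negative = 8.
Step 3: Under H0: P(positive) = 0.5, so the number of positives S ~ Bin(12, 0.5).
Step 4: Two-sided exact p-value = sum of Bin(12,0.5) probabilities at or below the observed probability = 0.387695.
Step 5: alpha = 0.05. fail to reject H0.

n_eff = 12, pos = 4, neg = 8, p = 0.387695, fail to reject H0.


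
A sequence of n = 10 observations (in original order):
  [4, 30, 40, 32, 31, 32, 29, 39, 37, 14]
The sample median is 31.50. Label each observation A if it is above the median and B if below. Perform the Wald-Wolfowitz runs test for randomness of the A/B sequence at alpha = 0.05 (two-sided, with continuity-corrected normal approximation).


Step 1: Compute median = 31.50; label A = above, B = below.
Labels in order: BBAABABAAB  (n_A = 5, n_B = 5)
Step 2: Count runs R = 7.
Step 3: Under H0 (random ordering), E[R] = 2*n_A*n_B/(n_A+n_B) + 1 = 2*5*5/10 + 1 = 6.0000.
        Var[R] = 2*n_A*n_B*(2*n_A*n_B - n_A - n_B) / ((n_A+n_B)^2 * (n_A+n_B-1)) = 2000/900 = 2.2222.
        SD[R] = 1.4907.
Step 4: Continuity-corrected z = (R - 0.5 - E[R]) / SD[R] = (7 - 0.5 - 6.0000) / 1.4907 = 0.3354.
Step 5: Two-sided p-value via normal approximation = 2*(1 - Phi(|z|)) = 0.737316.
Step 6: alpha = 0.05. fail to reject H0.

R = 7, z = 0.3354, p = 0.737316, fail to reject H0.


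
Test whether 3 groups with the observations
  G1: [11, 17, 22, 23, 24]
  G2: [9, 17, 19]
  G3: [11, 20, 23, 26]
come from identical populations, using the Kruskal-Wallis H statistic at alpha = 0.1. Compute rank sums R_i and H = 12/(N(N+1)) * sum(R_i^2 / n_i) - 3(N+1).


Step 1: Combine all N = 12 observations and assign midranks.
sorted (value, group, rank): (9,G2,1), (11,G1,2.5), (11,G3,2.5), (17,G1,4.5), (17,G2,4.5), (19,G2,6), (20,G3,7), (22,G1,8), (23,G1,9.5), (23,G3,9.5), (24,G1,11), (26,G3,12)
Step 2: Sum ranks within each group.
R_1 = 35.5 (n_1 = 5)
R_2 = 11.5 (n_2 = 3)
R_3 = 31 (n_3 = 4)
Step 3: H = 12/(N(N+1)) * sum(R_i^2/n_i) - 3(N+1)
     = 12/(12*13) * (35.5^2/5 + 11.5^2/3 + 31^2/4) - 3*13
     = 0.076923 * 536.383 - 39
     = 2.260256.
Step 4: Ties present; correction factor C = 1 - 18/(12^3 - 12) = 0.989510. Corrected H = 2.260256 / 0.989510 = 2.284217.
Step 5: Under H0, H ~ chi^2(2); p-value = 0.319145.
Step 6: alpha = 0.1. fail to reject H0.

H = 2.2842, df = 2, p = 0.319145, fail to reject H0.


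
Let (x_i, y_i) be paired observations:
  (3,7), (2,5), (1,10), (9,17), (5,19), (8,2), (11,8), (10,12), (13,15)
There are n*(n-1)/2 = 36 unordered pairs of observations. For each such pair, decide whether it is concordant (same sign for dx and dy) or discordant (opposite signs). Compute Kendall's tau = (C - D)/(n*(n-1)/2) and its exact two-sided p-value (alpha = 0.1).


Step 1: Enumerate the 36 unordered pairs (i,j) with i<j and classify each by sign(x_j-x_i) * sign(y_j-y_i).
  (1,2):dx=-1,dy=-2->C; (1,3):dx=-2,dy=+3->D; (1,4):dx=+6,dy=+10->C; (1,5):dx=+2,dy=+12->C
  (1,6):dx=+5,dy=-5->D; (1,7):dx=+8,dy=+1->C; (1,8):dx=+7,dy=+5->C; (1,9):dx=+10,dy=+8->C
  (2,3):dx=-1,dy=+5->D; (2,4):dx=+7,dy=+12->C; (2,5):dx=+3,dy=+14->C; (2,6):dx=+6,dy=-3->D
  (2,7):dx=+9,dy=+3->C; (2,8):dx=+8,dy=+7->C; (2,9):dx=+11,dy=+10->C; (3,4):dx=+8,dy=+7->C
  (3,5):dx=+4,dy=+9->C; (3,6):dx=+7,dy=-8->D; (3,7):dx=+10,dy=-2->D; (3,8):dx=+9,dy=+2->C
  (3,9):dx=+12,dy=+5->C; (4,5):dx=-4,dy=+2->D; (4,6):dx=-1,dy=-15->C; (4,7):dx=+2,dy=-9->D
  (4,8):dx=+1,dy=-5->D; (4,9):dx=+4,dy=-2->D; (5,6):dx=+3,dy=-17->D; (5,7):dx=+6,dy=-11->D
  (5,8):dx=+5,dy=-7->D; (5,9):dx=+8,dy=-4->D; (6,7):dx=+3,dy=+6->C; (6,8):dx=+2,dy=+10->C
  (6,9):dx=+5,dy=+13->C; (7,8):dx=-1,dy=+4->D; (7,9):dx=+2,dy=+7->C; (8,9):dx=+3,dy=+3->C
Step 2: C = 21, D = 15, total pairs = 36.
Step 3: tau = (C - D)/(n(n-1)/2) = (21 - 15)/36 = 0.166667.
Step 4: Exact two-sided p-value (enumerate n! = 362880 permutations of y under H0): p = 0.612202.
Step 5: alpha = 0.1. fail to reject H0.

tau_b = 0.1667 (C=21, D=15), p = 0.612202, fail to reject H0.


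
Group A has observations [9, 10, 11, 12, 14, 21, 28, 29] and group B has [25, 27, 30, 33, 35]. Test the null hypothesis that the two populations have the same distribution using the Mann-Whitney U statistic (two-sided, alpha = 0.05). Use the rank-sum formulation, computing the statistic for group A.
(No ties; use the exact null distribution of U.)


Step 1: Combine and sort all 13 observations; assign midranks.
sorted (value, group): (9,X), (10,X), (11,X), (12,X), (14,X), (21,X), (25,Y), (27,Y), (28,X), (29,X), (30,Y), (33,Y), (35,Y)
ranks: 9->1, 10->2, 11->3, 12->4, 14->5, 21->6, 25->7, 27->8, 28->9, 29->10, 30->11, 33->12, 35->13
Step 2: Rank sum for X: R1 = 1 + 2 + 3 + 4 + 5 + 6 + 9 + 10 = 40.
Step 3: U_X = R1 - n1(n1+1)/2 = 40 - 8*9/2 = 40 - 36 = 4.
       U_Y = n1*n2 - U_X = 40 - 4 = 36.
Step 4: No ties, so the exact null distribution of U (based on enumerating the C(13,8) = 1287 equally likely rank assignments) gives the two-sided p-value.
Step 5: p-value = 0.018648; compare to alpha = 0.05. reject H0.

U_X = 4, p = 0.018648, reject H0 at alpha = 0.05.


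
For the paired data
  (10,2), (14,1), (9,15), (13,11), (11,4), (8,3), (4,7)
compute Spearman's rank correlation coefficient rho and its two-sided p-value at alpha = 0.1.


Step 1: Rank x and y separately (midranks; no ties here).
rank(x): 10->4, 14->7, 9->3, 13->6, 11->5, 8->2, 4->1
rank(y): 2->2, 1->1, 15->7, 11->6, 4->4, 3->3, 7->5
Step 2: d_i = R_x(i) - R_y(i); compute d_i^2.
  (4-2)^2=4, (7-1)^2=36, (3-7)^2=16, (6-6)^2=0, (5-4)^2=1, (2-3)^2=1, (1-5)^2=16
sum(d^2) = 74.
Step 3: rho = 1 - 6*74 / (7*(7^2 - 1)) = 1 - 444/336 = -0.321429.
Step 4: Under H0, t = rho * sqrt((n-2)/(1-rho^2)) = -0.7590 ~ t(5).
Step 5: Two-sided p-value from the t-distribution with 5 df = 0.482072.
Step 6: alpha = 0.1. fail to reject H0.

rho = -0.3214, p = 0.482072, fail to reject H0 at alpha = 0.1.


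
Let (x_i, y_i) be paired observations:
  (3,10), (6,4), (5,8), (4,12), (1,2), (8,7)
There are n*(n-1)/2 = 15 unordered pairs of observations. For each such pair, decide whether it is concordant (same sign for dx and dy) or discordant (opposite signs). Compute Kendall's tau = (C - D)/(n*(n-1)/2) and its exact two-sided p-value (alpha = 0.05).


Step 1: Enumerate the 15 unordered pairs (i,j) with i<j and classify each by sign(x_j-x_i) * sign(y_j-y_i).
  (1,2):dx=+3,dy=-6->D; (1,3):dx=+2,dy=-2->D; (1,4):dx=+1,dy=+2->C; (1,5):dx=-2,dy=-8->C
  (1,6):dx=+5,dy=-3->D; (2,3):dx=-1,dy=+4->D; (2,4):dx=-2,dy=+8->D; (2,5):dx=-5,dy=-2->C
  (2,6):dx=+2,dy=+3->C; (3,4):dx=-1,dy=+4->D; (3,5):dx=-4,dy=-6->C; (3,6):dx=+3,dy=-1->D
  (4,5):dx=-3,dy=-10->C; (4,6):dx=+4,dy=-5->D; (5,6):dx=+7,dy=+5->C
Step 2: C = 7, D = 8, total pairs = 15.
Step 3: tau = (C - D)/(n(n-1)/2) = (7 - 8)/15 = -0.066667.
Step 4: Exact two-sided p-value (enumerate n! = 720 permutations of y under H0): p = 1.000000.
Step 5: alpha = 0.05. fail to reject H0.

tau_b = -0.0667 (C=7, D=8), p = 1.000000, fail to reject H0.


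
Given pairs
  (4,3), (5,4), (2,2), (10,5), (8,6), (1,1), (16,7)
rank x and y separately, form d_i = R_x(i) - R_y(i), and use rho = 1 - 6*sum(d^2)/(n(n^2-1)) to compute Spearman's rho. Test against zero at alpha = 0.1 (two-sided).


Step 1: Rank x and y separately (midranks; no ties here).
rank(x): 4->3, 5->4, 2->2, 10->6, 8->5, 1->1, 16->7
rank(y): 3->3, 4->4, 2->2, 5->5, 6->6, 1->1, 7->7
Step 2: d_i = R_x(i) - R_y(i); compute d_i^2.
  (3-3)^2=0, (4-4)^2=0, (2-2)^2=0, (6-5)^2=1, (5-6)^2=1, (1-1)^2=0, (7-7)^2=0
sum(d^2) = 2.
Step 3: rho = 1 - 6*2 / (7*(7^2 - 1)) = 1 - 12/336 = 0.964286.
Step 4: Under H0, t = rho * sqrt((n-2)/(1-rho^2)) = 8.1408 ~ t(5).
Step 5: Two-sided p-value from the t-distribution with 5 df = 0.000454.
Step 6: alpha = 0.1. reject H0.

rho = 0.9643, p = 0.000454, reject H0 at alpha = 0.1.


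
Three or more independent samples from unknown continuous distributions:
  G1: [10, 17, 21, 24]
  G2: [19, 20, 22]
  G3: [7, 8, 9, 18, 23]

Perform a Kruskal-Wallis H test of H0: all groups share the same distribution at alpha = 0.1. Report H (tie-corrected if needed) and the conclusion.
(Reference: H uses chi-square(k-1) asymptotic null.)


Step 1: Combine all N = 12 observations and assign midranks.
sorted (value, group, rank): (7,G3,1), (8,G3,2), (9,G3,3), (10,G1,4), (17,G1,5), (18,G3,6), (19,G2,7), (20,G2,8), (21,G1,9), (22,G2,10), (23,G3,11), (24,G1,12)
Step 2: Sum ranks within each group.
R_1 = 30 (n_1 = 4)
R_2 = 25 (n_2 = 3)
R_3 = 23 (n_3 = 5)
Step 3: H = 12/(N(N+1)) * sum(R_i^2/n_i) - 3(N+1)
     = 12/(12*13) * (30^2/4 + 25^2/3 + 23^2/5) - 3*13
     = 0.076923 * 539.133 - 39
     = 2.471795.
Step 4: No ties, so H is used without correction.
Step 5: Under H0, H ~ chi^2(2); p-value = 0.290574.
Step 6: alpha = 0.1. fail to reject H0.

H = 2.4718, df = 2, p = 0.290574, fail to reject H0.


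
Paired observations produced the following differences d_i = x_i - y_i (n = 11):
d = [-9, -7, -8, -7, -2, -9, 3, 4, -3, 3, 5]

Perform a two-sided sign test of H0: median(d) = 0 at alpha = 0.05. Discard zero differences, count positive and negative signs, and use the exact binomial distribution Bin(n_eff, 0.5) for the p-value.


Step 1: Discard zero differences. Original n = 11; n_eff = number of nonzero differences = 11.
Nonzero differences (with sign): -9, -7, -8, -7, -2, -9, +3, +4, -3, +3, +5
Step 2: Count signs: positive = 4, negative = 7.
Step 3: Under H0: P(positive) = 0.5, so the number of positives S ~ Bin(11, 0.5).
Step 4: Two-sided exact p-value = sum of Bin(11,0.5) probabilities at or below the observed probability = 0.548828.
Step 5: alpha = 0.05. fail to reject H0.

n_eff = 11, pos = 4, neg = 7, p = 0.548828, fail to reject H0.


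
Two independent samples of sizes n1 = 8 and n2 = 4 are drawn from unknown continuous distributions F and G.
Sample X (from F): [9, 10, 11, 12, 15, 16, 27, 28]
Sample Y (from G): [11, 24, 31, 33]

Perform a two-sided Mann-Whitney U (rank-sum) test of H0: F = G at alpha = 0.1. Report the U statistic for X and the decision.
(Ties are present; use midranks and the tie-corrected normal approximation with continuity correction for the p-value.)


Step 1: Combine and sort all 12 observations; assign midranks.
sorted (value, group): (9,X), (10,X), (11,X), (11,Y), (12,X), (15,X), (16,X), (24,Y), (27,X), (28,X), (31,Y), (33,Y)
ranks: 9->1, 10->2, 11->3.5, 11->3.5, 12->5, 15->6, 16->7, 24->8, 27->9, 28->10, 31->11, 33->12
Step 2: Rank sum for X: R1 = 1 + 2 + 3.5 + 5 + 6 + 7 + 9 + 10 = 43.5.
Step 3: U_X = R1 - n1(n1+1)/2 = 43.5 - 8*9/2 = 43.5 - 36 = 7.5.
       U_Y = n1*n2 - U_X = 32 - 7.5 = 24.5.
Step 4: Ties are present, so use the tie-corrected normal approximation (with continuity correction) for the p-value.
Step 5: p-value = 0.173478; compare to alpha = 0.1. fail to reject H0.

U_X = 7.5, p = 0.173478, fail to reject H0 at alpha = 0.1.


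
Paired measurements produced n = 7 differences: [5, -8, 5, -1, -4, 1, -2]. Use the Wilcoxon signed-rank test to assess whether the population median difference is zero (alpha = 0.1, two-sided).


Step 1: Drop any zero differences (none here) and take |d_i|.
|d| = [5, 8, 5, 1, 4, 1, 2]
Step 2: Midrank |d_i| (ties get averaged ranks).
ranks: |5|->5.5, |8|->7, |5|->5.5, |1|->1.5, |4|->4, |1|->1.5, |2|->3
Step 3: Attach original signs; sum ranks with positive sign and with negative sign.
W+ = 5.5 + 5.5 + 1.5 = 12.5
W- = 7 + 1.5 + 4 + 3 = 15.5
(Check: W+ + W- = 28 should equal n(n+1)/2 = 28.)
Step 4: Test statistic W = min(W+, W-) = 12.5.
Step 5: Ties in |d|, so use the tie-corrected normal approximation.
        E[W] = n(n+1)/4 = 7*8/4 = 14.
        Tie groups: |d|=1 (t=2), |d|=5 (t=2); sum(t^3 - t) = 12.
        Var[W] = n(n+1)(2n+1)/24 - sum(t^3-t)/48 = 840/24 - 12/48 = 34.75.
        z = (W - E[W]) / sqrt(Var[W]) = (12.5 - 14) / 5.8949 = -0.2545.
        Two-sided p = 2*Phi(z) = 0.799143.
Step 6: alpha = 0.1. fail to reject H0.

W+ = 12.5, W- = 15.5, W = min = 12.5, p = 0.799143, fail to reject H0.


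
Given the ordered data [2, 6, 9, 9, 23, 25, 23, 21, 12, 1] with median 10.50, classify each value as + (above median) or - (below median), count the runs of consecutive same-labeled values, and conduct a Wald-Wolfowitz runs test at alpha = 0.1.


Step 1: Compute median = 10.50; label A = above, B = below.
Labels in order: BBBBAAAAAB  (n_A = 5, n_B = 5)
Step 2: Count runs R = 3.
Step 3: Under H0 (random ordering), E[R] = 2*n_A*n_B/(n_A+n_B) + 1 = 2*5*5/10 + 1 = 6.0000.
        Var[R] = 2*n_A*n_B*(2*n_A*n_B - n_A - n_B) / ((n_A+n_B)^2 * (n_A+n_B-1)) = 2000/900 = 2.2222.
        SD[R] = 1.4907.
Step 4: Continuity-corrected z = (R + 0.5 - E[R]) / SD[R] = (3 + 0.5 - 6.0000) / 1.4907 = -1.6771.
Step 5: Two-sided p-value via normal approximation = 2*(1 - Phi(|z|)) = 0.093533.
Step 6: alpha = 0.1. reject H0.

R = 3, z = -1.6771, p = 0.093533, reject H0.


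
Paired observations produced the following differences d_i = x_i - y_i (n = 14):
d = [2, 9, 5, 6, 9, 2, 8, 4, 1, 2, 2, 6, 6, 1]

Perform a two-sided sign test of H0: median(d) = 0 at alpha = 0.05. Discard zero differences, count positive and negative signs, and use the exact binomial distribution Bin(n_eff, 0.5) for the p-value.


Step 1: Discard zero differences. Original n = 14; n_eff = number of nonzero differences = 14.
Nonzero differences (with sign): +2, +9, +5, +6, +9, +2, +8, +4, +1, +2, +2, +6, +6, +1
Step 2: Count signs: positive = 14, negative = 0.
Step 3: Under H0: P(positive) = 0.5, so the number of positives S ~ Bin(14, 0.5).
Step 4: Two-sided exact p-value = sum of Bin(14,0.5) probabilities at or below the observed probability = 0.000122.
Step 5: alpha = 0.05. reject H0.

n_eff = 14, pos = 14, neg = 0, p = 0.000122, reject H0.


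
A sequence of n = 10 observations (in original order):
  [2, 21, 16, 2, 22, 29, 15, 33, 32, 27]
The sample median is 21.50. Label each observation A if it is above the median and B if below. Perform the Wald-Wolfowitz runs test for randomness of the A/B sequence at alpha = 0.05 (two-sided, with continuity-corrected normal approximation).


Step 1: Compute median = 21.50; label A = above, B = below.
Labels in order: BBBBAABAAA  (n_A = 5, n_B = 5)
Step 2: Count runs R = 4.
Step 3: Under H0 (random ordering), E[R] = 2*n_A*n_B/(n_A+n_B) + 1 = 2*5*5/10 + 1 = 6.0000.
        Var[R] = 2*n_A*n_B*(2*n_A*n_B - n_A - n_B) / ((n_A+n_B)^2 * (n_A+n_B-1)) = 2000/900 = 2.2222.
        SD[R] = 1.4907.
Step 4: Continuity-corrected z = (R + 0.5 - E[R]) / SD[R] = (4 + 0.5 - 6.0000) / 1.4907 = -1.0062.
Step 5: Two-sided p-value via normal approximation = 2*(1 - Phi(|z|)) = 0.314305.
Step 6: alpha = 0.05. fail to reject H0.

R = 4, z = -1.0062, p = 0.314305, fail to reject H0.


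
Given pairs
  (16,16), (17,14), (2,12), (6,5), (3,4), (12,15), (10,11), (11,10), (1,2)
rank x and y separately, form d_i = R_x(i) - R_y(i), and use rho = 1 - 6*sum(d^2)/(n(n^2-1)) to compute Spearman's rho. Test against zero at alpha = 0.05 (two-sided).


Step 1: Rank x and y separately (midranks; no ties here).
rank(x): 16->8, 17->9, 2->2, 6->4, 3->3, 12->7, 10->5, 11->6, 1->1
rank(y): 16->9, 14->7, 12->6, 5->3, 4->2, 15->8, 11->5, 10->4, 2->1
Step 2: d_i = R_x(i) - R_y(i); compute d_i^2.
  (8-9)^2=1, (9-7)^2=4, (2-6)^2=16, (4-3)^2=1, (3-2)^2=1, (7-8)^2=1, (5-5)^2=0, (6-4)^2=4, (1-1)^2=0
sum(d^2) = 28.
Step 3: rho = 1 - 6*28 / (9*(9^2 - 1)) = 1 - 168/720 = 0.766667.
Step 4: Under H0, t = rho * sqrt((n-2)/(1-rho^2)) = 3.1593 ~ t(7).
Step 5: Two-sided p-value from the t-distribution with 7 df = 0.015944.
Step 6: alpha = 0.05. reject H0.

rho = 0.7667, p = 0.015944, reject H0 at alpha = 0.05.


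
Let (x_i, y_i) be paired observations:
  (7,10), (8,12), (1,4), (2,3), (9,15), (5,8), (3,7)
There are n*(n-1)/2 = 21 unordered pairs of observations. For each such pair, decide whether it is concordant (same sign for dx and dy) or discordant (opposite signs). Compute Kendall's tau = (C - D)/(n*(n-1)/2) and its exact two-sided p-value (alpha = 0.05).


Step 1: Enumerate the 21 unordered pairs (i,j) with i<j and classify each by sign(x_j-x_i) * sign(y_j-y_i).
  (1,2):dx=+1,dy=+2->C; (1,3):dx=-6,dy=-6->C; (1,4):dx=-5,dy=-7->C; (1,5):dx=+2,dy=+5->C
  (1,6):dx=-2,dy=-2->C; (1,7):dx=-4,dy=-3->C; (2,3):dx=-7,dy=-8->C; (2,4):dx=-6,dy=-9->C
  (2,5):dx=+1,dy=+3->C; (2,6):dx=-3,dy=-4->C; (2,7):dx=-5,dy=-5->C; (3,4):dx=+1,dy=-1->D
  (3,5):dx=+8,dy=+11->C; (3,6):dx=+4,dy=+4->C; (3,7):dx=+2,dy=+3->C; (4,5):dx=+7,dy=+12->C
  (4,6):dx=+3,dy=+5->C; (4,7):dx=+1,dy=+4->C; (5,6):dx=-4,dy=-7->C; (5,7):dx=-6,dy=-8->C
  (6,7):dx=-2,dy=-1->C
Step 2: C = 20, D = 1, total pairs = 21.
Step 3: tau = (C - D)/(n(n-1)/2) = (20 - 1)/21 = 0.904762.
Step 4: Exact two-sided p-value (enumerate n! = 5040 permutations of y under H0): p = 0.002778.
Step 5: alpha = 0.05. reject H0.

tau_b = 0.9048 (C=20, D=1), p = 0.002778, reject H0.


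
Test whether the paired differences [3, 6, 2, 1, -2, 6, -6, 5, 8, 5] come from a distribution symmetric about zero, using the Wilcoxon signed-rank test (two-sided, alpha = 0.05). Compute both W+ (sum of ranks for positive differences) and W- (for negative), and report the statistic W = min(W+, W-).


Step 1: Drop any zero differences (none here) and take |d_i|.
|d| = [3, 6, 2, 1, 2, 6, 6, 5, 8, 5]
Step 2: Midrank |d_i| (ties get averaged ranks).
ranks: |3|->4, |6|->8, |2|->2.5, |1|->1, |2|->2.5, |6|->8, |6|->8, |5|->5.5, |8|->10, |5|->5.5
Step 3: Attach original signs; sum ranks with positive sign and with negative sign.
W+ = 4 + 8 + 2.5 + 1 + 8 + 5.5 + 10 + 5.5 = 44.5
W- = 2.5 + 8 = 10.5
(Check: W+ + W- = 55 should equal n(n+1)/2 = 55.)
Step 4: Test statistic W = min(W+, W-) = 10.5.
Step 5: Ties in |d|, so use the tie-corrected normal approximation.
        E[W] = n(n+1)/4 = 10*11/4 = 27.5.
        Tie groups: |d|=2 (t=2), |d|=5 (t=2), |d|=6 (t=3); sum(t^3 - t) = 36.
        Var[W] = n(n+1)(2n+1)/24 - sum(t^3-t)/48 = 2310/24 - 36/48 = 95.5.
        z = (W - E[W]) / sqrt(Var[W]) = (10.5 - 27.5) / 9.7724 = -1.7396.
        Two-sided p = 2*Phi(z) = 0.081931.
Step 6: alpha = 0.05. fail to reject H0.

W+ = 44.5, W- = 10.5, W = min = 10.5, p = 0.081931, fail to reject H0.


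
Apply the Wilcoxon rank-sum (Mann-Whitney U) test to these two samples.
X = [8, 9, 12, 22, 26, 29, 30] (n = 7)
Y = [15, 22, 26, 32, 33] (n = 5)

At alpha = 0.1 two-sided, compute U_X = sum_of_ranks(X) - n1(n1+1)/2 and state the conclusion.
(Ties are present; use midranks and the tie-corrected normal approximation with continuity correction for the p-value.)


Step 1: Combine and sort all 12 observations; assign midranks.
sorted (value, group): (8,X), (9,X), (12,X), (15,Y), (22,X), (22,Y), (26,X), (26,Y), (29,X), (30,X), (32,Y), (33,Y)
ranks: 8->1, 9->2, 12->3, 15->4, 22->5.5, 22->5.5, 26->7.5, 26->7.5, 29->9, 30->10, 32->11, 33->12
Step 2: Rank sum for X: R1 = 1 + 2 + 3 + 5.5 + 7.5 + 9 + 10 = 38.
Step 3: U_X = R1 - n1(n1+1)/2 = 38 - 7*8/2 = 38 - 28 = 10.
       U_Y = n1*n2 - U_X = 35 - 10 = 25.
Step 4: Ties are present, so use the tie-corrected normal approximation (with continuity correction) for the p-value.
Step 5: p-value = 0.253956; compare to alpha = 0.1. fail to reject H0.

U_X = 10, p = 0.253956, fail to reject H0 at alpha = 0.1.


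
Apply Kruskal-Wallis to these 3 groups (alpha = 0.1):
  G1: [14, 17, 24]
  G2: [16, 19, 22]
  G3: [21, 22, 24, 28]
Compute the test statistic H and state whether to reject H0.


Step 1: Combine all N = 10 observations and assign midranks.
sorted (value, group, rank): (14,G1,1), (16,G2,2), (17,G1,3), (19,G2,4), (21,G3,5), (22,G2,6.5), (22,G3,6.5), (24,G1,8.5), (24,G3,8.5), (28,G3,10)
Step 2: Sum ranks within each group.
R_1 = 12.5 (n_1 = 3)
R_2 = 12.5 (n_2 = 3)
R_3 = 30 (n_3 = 4)
Step 3: H = 12/(N(N+1)) * sum(R_i^2/n_i) - 3(N+1)
     = 12/(10*11) * (12.5^2/3 + 12.5^2/3 + 30^2/4) - 3*11
     = 0.109091 * 329.167 - 33
     = 2.909091.
Step 4: Ties present; correction factor C = 1 - 12/(10^3 - 10) = 0.987879. Corrected H = 2.909091 / 0.987879 = 2.944785.
Step 5: Under H0, H ~ chi^2(2); p-value = 0.229376.
Step 6: alpha = 0.1. fail to reject H0.

H = 2.9448, df = 2, p = 0.229376, fail to reject H0.


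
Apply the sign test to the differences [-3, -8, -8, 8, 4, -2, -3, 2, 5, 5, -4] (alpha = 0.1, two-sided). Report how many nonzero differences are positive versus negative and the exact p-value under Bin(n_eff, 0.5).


Step 1: Discard zero differences. Original n = 11; n_eff = number of nonzero differences = 11.
Nonzero differences (with sign): -3, -8, -8, +8, +4, -2, -3, +2, +5, +5, -4
Step 2: Count signs: positive = 5, negative = 6.
Step 3: Under H0: P(positive) = 0.5, so the number of positives S ~ Bin(11, 0.5).
Step 4: Two-sided exact p-value = sum of Bin(11,0.5) probabilities at or below the observed probability = 1.000000.
Step 5: alpha = 0.1. fail to reject H0.

n_eff = 11, pos = 5, neg = 6, p = 1.000000, fail to reject H0.


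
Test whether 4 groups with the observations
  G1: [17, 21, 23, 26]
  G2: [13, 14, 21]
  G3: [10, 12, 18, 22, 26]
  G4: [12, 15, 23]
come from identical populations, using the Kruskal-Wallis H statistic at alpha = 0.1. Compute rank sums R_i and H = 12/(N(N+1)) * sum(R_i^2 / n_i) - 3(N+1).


Step 1: Combine all N = 15 observations and assign midranks.
sorted (value, group, rank): (10,G3,1), (12,G3,2.5), (12,G4,2.5), (13,G2,4), (14,G2,5), (15,G4,6), (17,G1,7), (18,G3,8), (21,G1,9.5), (21,G2,9.5), (22,G3,11), (23,G1,12.5), (23,G4,12.5), (26,G1,14.5), (26,G3,14.5)
Step 2: Sum ranks within each group.
R_1 = 43.5 (n_1 = 4)
R_2 = 18.5 (n_2 = 3)
R_3 = 37 (n_3 = 5)
R_4 = 21 (n_4 = 3)
Step 3: H = 12/(N(N+1)) * sum(R_i^2/n_i) - 3(N+1)
     = 12/(15*16) * (43.5^2/4 + 18.5^2/3 + 37^2/5 + 21^2/3) - 3*16
     = 0.050000 * 1007.95 - 48
     = 2.397292.
Step 4: Ties present; correction factor C = 1 - 24/(15^3 - 15) = 0.992857. Corrected H = 2.397292 / 0.992857 = 2.414538.
Step 5: Under H0, H ~ chi^2(3); p-value = 0.490934.
Step 6: alpha = 0.1. fail to reject H0.

H = 2.4145, df = 3, p = 0.490934, fail to reject H0.
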